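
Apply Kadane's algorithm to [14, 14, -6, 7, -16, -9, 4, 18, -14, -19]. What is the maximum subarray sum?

Using Kadane's algorithm on [14, 14, -6, 7, -16, -9, 4, 18, -14, -19]:

Scanning through the array:
Position 1 (value 14): max_ending_here = 28, max_so_far = 28
Position 2 (value -6): max_ending_here = 22, max_so_far = 28
Position 3 (value 7): max_ending_here = 29, max_so_far = 29
Position 4 (value -16): max_ending_here = 13, max_so_far = 29
Position 5 (value -9): max_ending_here = 4, max_so_far = 29
Position 6 (value 4): max_ending_here = 8, max_so_far = 29
Position 7 (value 18): max_ending_here = 26, max_so_far = 29
Position 8 (value -14): max_ending_here = 12, max_so_far = 29
Position 9 (value -19): max_ending_here = -7, max_so_far = 29

Maximum subarray: [14, 14, -6, 7]
Maximum sum: 29

The maximum subarray is [14, 14, -6, 7] with sum 29. This subarray runs from index 0 to index 3.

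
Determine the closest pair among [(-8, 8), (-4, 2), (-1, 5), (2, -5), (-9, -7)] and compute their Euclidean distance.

Computing all pairwise distances among 5 points:

d((-8, 8), (-4, 2)) = 7.2111
d((-8, 8), (-1, 5)) = 7.6158
d((-8, 8), (2, -5)) = 16.4012
d((-8, 8), (-9, -7)) = 15.0333
d((-4, 2), (-1, 5)) = 4.2426 <-- minimum
d((-4, 2), (2, -5)) = 9.2195
d((-4, 2), (-9, -7)) = 10.2956
d((-1, 5), (2, -5)) = 10.4403
d((-1, 5), (-9, -7)) = 14.4222
d((2, -5), (-9, -7)) = 11.1803

Closest pair: (-4, 2) and (-1, 5) with distance 4.2426

The closest pair is (-4, 2) and (-1, 5) with Euclidean distance 4.2426. For 5 points, brute-force pairwise comparison is shown above. For large n, the divide-and-conquer algorithm (sort by x, recurse on halves, check the dividing strip) achieves O(n log n).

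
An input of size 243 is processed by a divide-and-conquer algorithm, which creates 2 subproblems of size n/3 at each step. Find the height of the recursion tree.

For divide and conquer with division factor 3:

Problem sizes at each level:
Level 0: 243
Level 1: 81
Level 2: 27
Level 3: 9
Level 4: 3
Level 5: 1

The root is level 0 and the size-1 base case is level 5 (the tree spans levels 0 through 5, i.e. 6 levels counting the root), so the depth is the number of divisions: log_3(243) = 5

The recursion tree depth is log_3(243) = 5. At each level, the problem size is divided by 3, so it takes 5 divisions to reduce to a base case of size 1. The algorithm makes 2 recursive calls at each level.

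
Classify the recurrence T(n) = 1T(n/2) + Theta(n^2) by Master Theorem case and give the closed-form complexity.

Master Theorem for T(n) = 1T(n/2) + O(n^2):

a = 1, b = 2, c = 2
log_b(a) = log_2(1) = 0.0000

Case 3: c = 2 > log_2(1) = 0.0000
T(n) = O(n^2) = O(n^2)

For T(n) = 1T(n/2) + O(n^2): log_2(1) = 0.0000. This is Case 3 of the Master Theorem (c > log_b(a), work dominated by root), giving O(n^2).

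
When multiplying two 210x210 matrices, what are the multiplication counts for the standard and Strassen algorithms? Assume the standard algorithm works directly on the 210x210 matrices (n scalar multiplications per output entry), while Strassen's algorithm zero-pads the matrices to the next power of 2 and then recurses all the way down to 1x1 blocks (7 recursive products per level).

Matrix multiplication for 210x210 matrices:

Strassen's algorithm requires power-of-2 dimensions. Pad 210x210 to 256x256 (next power of 2).

Standard algorithm: 210^3 = 9261000 multiplications
Strassen's algorithm: 7^(log2(256)) = 7^8 = 5764801 multiplications
Savings: 9261000 - 5764801 = 3496199 multiplications

Standard: 9261000 multiplications (210^3). Strassen: 5764801 multiplications (7^8, after padding to 256x256). Strassen reduces 8 recursive multiplications to 7 at each level.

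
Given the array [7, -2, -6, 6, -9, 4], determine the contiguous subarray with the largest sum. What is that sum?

Using Kadane's algorithm on [7, -2, -6, 6, -9, 4]:

Scanning through the array:
Position 1 (value -2): max_ending_here = 5, max_so_far = 7
Position 2 (value -6): max_ending_here = -1, max_so_far = 7
Position 3 (value 6): max_ending_here = 6, max_so_far = 7
Position 4 (value -9): max_ending_here = -3, max_so_far = 7
Position 5 (value 4): max_ending_here = 4, max_so_far = 7

Maximum subarray: [7]
Maximum sum: 7

The maximum subarray is [7] with sum 7. This subarray runs from index 0 to index 0.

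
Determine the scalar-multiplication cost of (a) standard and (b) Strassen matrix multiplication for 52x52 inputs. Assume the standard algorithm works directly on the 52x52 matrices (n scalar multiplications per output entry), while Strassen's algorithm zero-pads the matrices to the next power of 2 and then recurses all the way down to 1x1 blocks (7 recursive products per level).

Matrix multiplication for 52x52 matrices:

Strassen's algorithm requires power-of-2 dimensions. Pad 52x52 to 64x64 (next power of 2).

Standard algorithm: 52^3 = 140608 multiplications
Strassen's algorithm: 7^(log2(64)) = 7^6 = 117649 multiplications
Savings: 140608 - 117649 = 22959 multiplications

Standard: 140608 multiplications (52^3). Strassen: 117649 multiplications (7^6, after padding to 64x64). Strassen reduces 8 recursive multiplications to 7 at each level.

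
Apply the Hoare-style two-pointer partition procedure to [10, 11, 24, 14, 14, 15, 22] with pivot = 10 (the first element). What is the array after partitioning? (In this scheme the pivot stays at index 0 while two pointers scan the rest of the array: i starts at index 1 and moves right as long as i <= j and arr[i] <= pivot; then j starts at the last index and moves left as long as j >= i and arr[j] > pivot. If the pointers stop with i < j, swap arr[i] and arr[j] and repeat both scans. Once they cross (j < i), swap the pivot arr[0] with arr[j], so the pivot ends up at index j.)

Hoare-style two-pointer partition with pivot = 10:

Initial array: [10, 11, 24, 14, 14, 15, 22]

Pointers start at i = 1, j = 6.
i ends at 1, j ends at 0: the pointers have crossed (j < i), so scanning stops.

j = 0, so swapping arr[0] with arr[j] leaves the pivot at position 0: [10, 11, 24, 14, 14, 15, 22]
Pivot position: 0

After partitioning with pivot 10, the array becomes [10, 11, 24, 14, 14, 15, 22]. The pivot is placed at index 0. All elements to the left of the pivot are <= 10, and all elements to the right are > 10.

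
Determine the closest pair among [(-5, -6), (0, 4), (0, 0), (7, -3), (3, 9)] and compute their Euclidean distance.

Computing all pairwise distances among 5 points:

d((-5, -6), (0, 4)) = 11.1803
d((-5, -6), (0, 0)) = 7.8102
d((-5, -6), (7, -3)) = 12.3693
d((-5, -6), (3, 9)) = 17.0
d((0, 4), (0, 0)) = 4.0 <-- minimum
d((0, 4), (7, -3)) = 9.8995
d((0, 4), (3, 9)) = 5.831
d((0, 0), (7, -3)) = 7.6158
d((0, 0), (3, 9)) = 9.4868
d((7, -3), (3, 9)) = 12.6491

Closest pair: (0, 4) and (0, 0) with distance 4.0

The closest pair is (0, 4) and (0, 0) with Euclidean distance 4.0. For 5 points, brute-force pairwise comparison is shown above. For large n, the divide-and-conquer algorithm (sort by x, recurse on halves, check the dividing strip) achieves O(n log n).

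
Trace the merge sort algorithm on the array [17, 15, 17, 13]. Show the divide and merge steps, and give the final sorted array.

Merge sort trace:

Split: [17, 15, 17, 13] -> [17, 15] and [17, 13]
  Split: [17, 15] -> [17] and [15]
  Merge: [17] + [15] -> [15, 17]
  Split: [17, 13] -> [17] and [13]
  Merge: [17] + [13] -> [13, 17]
Merge: [15, 17] + [13, 17] -> [13, 15, 17, 17]

Final sorted array: [13, 15, 17, 17]

The merge sort proceeds by recursively splitting the array and merging sorted halves.
After all merges, the sorted array is [13, 15, 17, 17].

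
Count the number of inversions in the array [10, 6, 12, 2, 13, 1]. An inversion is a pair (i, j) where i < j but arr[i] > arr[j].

Finding inversions in [10, 6, 12, 2, 13, 1]:

(0, 1): arr[0]=10 > arr[1]=6
(0, 3): arr[0]=10 > arr[3]=2
(0, 5): arr[0]=10 > arr[5]=1
(1, 3): arr[1]=6 > arr[3]=2
(1, 5): arr[1]=6 > arr[5]=1
(2, 3): arr[2]=12 > arr[3]=2
(2, 5): arr[2]=12 > arr[5]=1
(3, 5): arr[3]=2 > arr[5]=1
(4, 5): arr[4]=13 > arr[5]=1

Total inversions: 9

The array has 9 inversion(s): (0,1), (0,3), (0,5), (1,3), (1,5), (2,3), (2,5), (3,5), (4,5). Each pair (i,j) satisfies i < j and arr[i] > arr[j].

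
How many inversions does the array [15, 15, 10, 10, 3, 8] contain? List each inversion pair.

Finding inversions in [15, 15, 10, 10, 3, 8]:

(0, 2): arr[0]=15 > arr[2]=10
(0, 3): arr[0]=15 > arr[3]=10
(0, 4): arr[0]=15 > arr[4]=3
(0, 5): arr[0]=15 > arr[5]=8
(1, 2): arr[1]=15 > arr[2]=10
(1, 3): arr[1]=15 > arr[3]=10
(1, 4): arr[1]=15 > arr[4]=3
(1, 5): arr[1]=15 > arr[5]=8
(2, 4): arr[2]=10 > arr[4]=3
(2, 5): arr[2]=10 > arr[5]=8
(3, 4): arr[3]=10 > arr[4]=3
(3, 5): arr[3]=10 > arr[5]=8

Total inversions: 12

The array has 12 inversion(s): (0,2), (0,3), (0,4), (0,5), (1,2), (1,3), (1,4), (1,5), (2,4), (2,5), (3,4), (3,5). Each pair (i,j) satisfies i < j and arr[i] > arr[j].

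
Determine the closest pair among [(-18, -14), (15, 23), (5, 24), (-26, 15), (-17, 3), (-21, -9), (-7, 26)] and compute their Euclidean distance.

Computing all pairwise distances among 7 points:

d((-18, -14), (15, 23)) = 49.5782
d((-18, -14), (5, 24)) = 44.4185
d((-18, -14), (-26, 15)) = 30.0832
d((-18, -14), (-17, 3)) = 17.0294
d((-18, -14), (-21, -9)) = 5.831 <-- minimum
d((-18, -14), (-7, 26)) = 41.4849
d((15, 23), (5, 24)) = 10.0499
d((15, 23), (-26, 15)) = 41.7732
d((15, 23), (-17, 3)) = 37.7359
d((15, 23), (-21, -9)) = 48.1664
d((15, 23), (-7, 26)) = 22.2036
d((5, 24), (-26, 15)) = 32.28
d((5, 24), (-17, 3)) = 30.4138
d((5, 24), (-21, -9)) = 42.0119
d((5, 24), (-7, 26)) = 12.1655
d((-26, 15), (-17, 3)) = 15.0
d((-26, 15), (-21, -9)) = 24.5153
d((-26, 15), (-7, 26)) = 21.9545
d((-17, 3), (-21, -9)) = 12.6491
d((-17, 3), (-7, 26)) = 25.0799
d((-21, -9), (-7, 26)) = 37.6962

Closest pair: (-18, -14) and (-21, -9) with distance 5.831

The closest pair is (-18, -14) and (-21, -9) with Euclidean distance 5.831. For 7 points, brute-force pairwise comparison is shown above. For large n, the divide-and-conquer algorithm (sort by x, recurse on halves, check the dividing strip) achieves O(n log n).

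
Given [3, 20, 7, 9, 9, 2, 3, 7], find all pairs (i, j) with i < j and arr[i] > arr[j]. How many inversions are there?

Finding inversions in [3, 20, 7, 9, 9, 2, 3, 7]:

(0, 5): arr[0]=3 > arr[5]=2
(1, 2): arr[1]=20 > arr[2]=7
(1, 3): arr[1]=20 > arr[3]=9
(1, 4): arr[1]=20 > arr[4]=9
(1, 5): arr[1]=20 > arr[5]=2
(1, 6): arr[1]=20 > arr[6]=3
(1, 7): arr[1]=20 > arr[7]=7
(2, 5): arr[2]=7 > arr[5]=2
(2, 6): arr[2]=7 > arr[6]=3
(3, 5): arr[3]=9 > arr[5]=2
(3, 6): arr[3]=9 > arr[6]=3
(3, 7): arr[3]=9 > arr[7]=7
(4, 5): arr[4]=9 > arr[5]=2
(4, 6): arr[4]=9 > arr[6]=3
(4, 7): arr[4]=9 > arr[7]=7

Total inversions: 15

The array has 15 inversion(s): (0,5), (1,2), (1,3), (1,4), (1,5), (1,6), (1,7), (2,5), (2,6), (3,5), (3,6), (3,7), (4,5), (4,6), (4,7). Each pair (i,j) satisfies i < j and arr[i] > arr[j].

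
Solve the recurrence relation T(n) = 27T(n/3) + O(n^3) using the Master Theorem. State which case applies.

Master Theorem for T(n) = 27T(n/3) + O(n^3):

a = 27, b = 3, c = 3
log_b(a) = log_3(27) = 3.0000

Case 2: c = 3 = log_3(27) = 3.0000
T(n) = O(n^3 log n) = O(n^3 log n)

For T(n) = 27T(n/3) + O(n^3): log_3(27) = 3.0000. This is Case 2 of the Master Theorem (c = log_b(a), equal work at all levels), giving O(n^3 log n).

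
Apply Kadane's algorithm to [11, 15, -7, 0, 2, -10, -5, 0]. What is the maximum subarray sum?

Using Kadane's algorithm on [11, 15, -7, 0, 2, -10, -5, 0]:

Scanning through the array:
Position 1 (value 15): max_ending_here = 26, max_so_far = 26
Position 2 (value -7): max_ending_here = 19, max_so_far = 26
Position 3 (value 0): max_ending_here = 19, max_so_far = 26
Position 4 (value 2): max_ending_here = 21, max_so_far = 26
Position 5 (value -10): max_ending_here = 11, max_so_far = 26
Position 6 (value -5): max_ending_here = 6, max_so_far = 26
Position 7 (value 0): max_ending_here = 6, max_so_far = 26

Maximum subarray: [11, 15]
Maximum sum: 26

The maximum subarray is [11, 15] with sum 26. This subarray runs from index 0 to index 1.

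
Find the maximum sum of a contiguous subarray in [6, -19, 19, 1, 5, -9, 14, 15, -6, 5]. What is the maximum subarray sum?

Using Kadane's algorithm on [6, -19, 19, 1, 5, -9, 14, 15, -6, 5]:

Scanning through the array:
Position 1 (value -19): max_ending_here = -13, max_so_far = 6
Position 2 (value 19): max_ending_here = 19, max_so_far = 19
Position 3 (value 1): max_ending_here = 20, max_so_far = 20
Position 4 (value 5): max_ending_here = 25, max_so_far = 25
Position 5 (value -9): max_ending_here = 16, max_so_far = 25
Position 6 (value 14): max_ending_here = 30, max_so_far = 30
Position 7 (value 15): max_ending_here = 45, max_so_far = 45
Position 8 (value -6): max_ending_here = 39, max_so_far = 45
Position 9 (value 5): max_ending_here = 44, max_so_far = 45

Maximum subarray: [19, 1, 5, -9, 14, 15]
Maximum sum: 45

The maximum subarray is [19, 1, 5, -9, 14, 15] with sum 45. This subarray runs from index 2 to index 7.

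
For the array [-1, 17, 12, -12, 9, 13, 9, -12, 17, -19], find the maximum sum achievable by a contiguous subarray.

Using Kadane's algorithm on [-1, 17, 12, -12, 9, 13, 9, -12, 17, -19]:

Scanning through the array:
Position 1 (value 17): max_ending_here = 17, max_so_far = 17
Position 2 (value 12): max_ending_here = 29, max_so_far = 29
Position 3 (value -12): max_ending_here = 17, max_so_far = 29
Position 4 (value 9): max_ending_here = 26, max_so_far = 29
Position 5 (value 13): max_ending_here = 39, max_so_far = 39
Position 6 (value 9): max_ending_here = 48, max_so_far = 48
Position 7 (value -12): max_ending_here = 36, max_so_far = 48
Position 8 (value 17): max_ending_here = 53, max_so_far = 53
Position 9 (value -19): max_ending_here = 34, max_so_far = 53

Maximum subarray: [17, 12, -12, 9, 13, 9, -12, 17]
Maximum sum: 53

The maximum subarray is [17, 12, -12, 9, 13, 9, -12, 17] with sum 53. This subarray runs from index 1 to index 8.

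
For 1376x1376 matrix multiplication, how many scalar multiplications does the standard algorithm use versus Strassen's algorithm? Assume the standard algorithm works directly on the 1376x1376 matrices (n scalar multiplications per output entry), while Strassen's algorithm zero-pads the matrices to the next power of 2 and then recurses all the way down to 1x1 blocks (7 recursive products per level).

Matrix multiplication for 1376x1376 matrices:

Strassen's algorithm requires power-of-2 dimensions. Pad 1376x1376 to 2048x2048 (next power of 2).

Standard algorithm: 1376^3 = 2605285376 multiplications
Strassen's algorithm: 7^(log2(2048)) = 7^11 = 1977326743 multiplications
Savings: 2605285376 - 1977326743 = 627958633 multiplications

Standard: 2605285376 multiplications (1376^3). Strassen: 1977326743 multiplications (7^11, after padding to 2048x2048). Strassen reduces 8 recursive multiplications to 7 at each level.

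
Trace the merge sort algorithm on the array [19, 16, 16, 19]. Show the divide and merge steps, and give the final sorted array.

Merge sort trace:

Split: [19, 16, 16, 19] -> [19, 16] and [16, 19]
  Split: [19, 16] -> [19] and [16]
  Merge: [19] + [16] -> [16, 19]
  Split: [16, 19] -> [16] and [19]
  Merge: [16] + [19] -> [16, 19]
Merge: [16, 19] + [16, 19] -> [16, 16, 19, 19]

Final sorted array: [16, 16, 19, 19]

The merge sort proceeds by recursively splitting the array and merging sorted halves.
After all merges, the sorted array is [16, 16, 19, 19].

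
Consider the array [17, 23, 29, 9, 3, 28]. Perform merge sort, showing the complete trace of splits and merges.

Merge sort trace:

Split: [17, 23, 29, 9, 3, 28] -> [17, 23, 29] and [9, 3, 28]
  Split: [17, 23, 29] -> [17] and [23, 29]
    Split: [23, 29] -> [23] and [29]
    Merge: [23] + [29] -> [23, 29]
  Merge: [17] + [23, 29] -> [17, 23, 29]
  Split: [9, 3, 28] -> [9] and [3, 28]
    Split: [3, 28] -> [3] and [28]
    Merge: [3] + [28] -> [3, 28]
  Merge: [9] + [3, 28] -> [3, 9, 28]
Merge: [17, 23, 29] + [3, 9, 28] -> [3, 9, 17, 23, 28, 29]

Final sorted array: [3, 9, 17, 23, 28, 29]

The merge sort proceeds by recursively splitting the array and merging sorted halves.
After all merges, the sorted array is [3, 9, 17, 23, 28, 29].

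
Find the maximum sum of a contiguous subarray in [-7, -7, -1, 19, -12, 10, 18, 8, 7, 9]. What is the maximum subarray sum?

Using Kadane's algorithm on [-7, -7, -1, 19, -12, 10, 18, 8, 7, 9]:

Scanning through the array:
Position 1 (value -7): max_ending_here = -7, max_so_far = -7
Position 2 (value -1): max_ending_here = -1, max_so_far = -1
Position 3 (value 19): max_ending_here = 19, max_so_far = 19
Position 4 (value -12): max_ending_here = 7, max_so_far = 19
Position 5 (value 10): max_ending_here = 17, max_so_far = 19
Position 6 (value 18): max_ending_here = 35, max_so_far = 35
Position 7 (value 8): max_ending_here = 43, max_so_far = 43
Position 8 (value 7): max_ending_here = 50, max_so_far = 50
Position 9 (value 9): max_ending_here = 59, max_so_far = 59

Maximum subarray: [19, -12, 10, 18, 8, 7, 9]
Maximum sum: 59

The maximum subarray is [19, -12, 10, 18, 8, 7, 9] with sum 59. This subarray runs from index 3 to index 9.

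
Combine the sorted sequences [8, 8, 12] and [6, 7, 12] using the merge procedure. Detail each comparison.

Merging process:

Compare 8 vs 6: take 6 from right. Merged: [6]
Compare 8 vs 7: take 7 from right. Merged: [6, 7]
Compare 8 vs 12: take 8 from left. Merged: [6, 7, 8]
Compare 8 vs 12: take 8 from left. Merged: [6, 7, 8, 8]
Compare 12 vs 12: take 12 from left. Merged: [6, 7, 8, 8, 12]
Append remaining from right: [12]. Merged: [6, 7, 8, 8, 12, 12]

Final merged array: [6, 7, 8, 8, 12, 12]
Total comparisons: 5

The merged array is [6, 7, 8, 8, 12, 12], requiring 5 comparisons. The merge step runs in O(n) time where n is the total number of elements.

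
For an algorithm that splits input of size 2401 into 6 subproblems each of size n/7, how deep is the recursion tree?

For divide and conquer with division factor 7:

Problem sizes at each level:
Level 0: 2401
Level 1: 343
Level 2: 49
Level 3: 7
Level 4: 1

The root is level 0 and the size-1 base case is level 4 (the tree spans levels 0 through 4, i.e. 5 levels counting the root), so the depth is the number of divisions: log_7(2401) = 4

The recursion tree depth is log_7(2401) = 4. At each level, the problem size is divided by 7, so it takes 4 divisions to reduce to a base case of size 1. The algorithm makes 6 recursive calls at each level.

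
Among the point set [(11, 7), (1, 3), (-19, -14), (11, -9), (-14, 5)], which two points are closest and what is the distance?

Computing all pairwise distances among 5 points:

d((11, 7), (1, 3)) = 10.7703 <-- minimum
d((11, 7), (-19, -14)) = 36.6197
d((11, 7), (11, -9)) = 16.0
d((11, 7), (-14, 5)) = 25.0799
d((1, 3), (-19, -14)) = 26.2488
d((1, 3), (11, -9)) = 15.6205
d((1, 3), (-14, 5)) = 15.1327
d((-19, -14), (11, -9)) = 30.4138
d((-19, -14), (-14, 5)) = 19.6469
d((11, -9), (-14, 5)) = 28.6531

Closest pair: (11, 7) and (1, 3) with distance 10.7703

The closest pair is (11, 7) and (1, 3) with Euclidean distance 10.7703. For 5 points, brute-force pairwise comparison is shown above. For large n, the divide-and-conquer algorithm (sort by x, recurse on halves, check the dividing strip) achieves O(n log n).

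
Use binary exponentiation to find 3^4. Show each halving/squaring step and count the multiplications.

Computing 3^4 by squaring (build up from 3^1; each line after the first costs one multiplication):

3^1 = 3
3^2 = (3^1)^2 = 3^2 = 9
3^4 = (3^2)^2 = 9^2 = 81

Result: 81
Multiplications needed: 2 (2 lines after 3^1)

3^4 = 81. Using exponentiation by squaring, this requires 2 multiplications. The key idea: if the exponent is even, square the half-power; if odd, multiply by the base once.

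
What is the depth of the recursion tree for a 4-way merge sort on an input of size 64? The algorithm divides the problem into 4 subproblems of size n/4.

For divide and conquer with division factor 4:

Problem sizes at each level:
Level 0: 64
Level 1: 16
Level 2: 4
Level 3: 1

The root is level 0 and the size-1 base case is level 3 (the tree spans levels 0 through 3, i.e. 4 levels counting the root), so the depth is the number of divisions: log_4(64) = 3

The recursion tree depth is log_4(64) = 3. At each level, the problem size is divided by 4, so it takes 3 divisions to reduce to a base case of size 1. The algorithm makes 4 recursive calls at each level.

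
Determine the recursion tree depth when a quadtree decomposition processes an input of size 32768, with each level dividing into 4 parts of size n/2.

For divide and conquer with division factor 2:

Problem sizes at each level:
Level 0: 32768
Level 1: 16384
Level 2: 8192
Level 3: 4096
Level 4: 2048
Level 5: 1024
Level 6: 512
Level 7: 256
Level 8: 128
Level 9: 64
Level 10: 32
Level 11: 16
Level 12: 8
Level 13: 4
Level 14: 2
Level 15: 1

The root is level 0 and the size-1 base case is level 15 (the tree spans levels 0 through 15, i.e. 16 levels counting the root), so the depth is the number of divisions: log_2(32768) = 15

The recursion tree depth is log_2(32768) = 15. At each level, the problem size is divided by 2, so it takes 15 divisions to reduce to a base case of size 1. The algorithm makes 4 recursive calls at each level.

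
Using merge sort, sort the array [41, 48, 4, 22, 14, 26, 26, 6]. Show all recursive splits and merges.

Merge sort trace:

Split: [41, 48, 4, 22, 14, 26, 26, 6] -> [41, 48, 4, 22] and [14, 26, 26, 6]
  Split: [41, 48, 4, 22] -> [41, 48] and [4, 22]
    Split: [41, 48] -> [41] and [48]
    Merge: [41] + [48] -> [41, 48]
    Split: [4, 22] -> [4] and [22]
    Merge: [4] + [22] -> [4, 22]
  Merge: [41, 48] + [4, 22] -> [4, 22, 41, 48]
  Split: [14, 26, 26, 6] -> [14, 26] and [26, 6]
    Split: [14, 26] -> [14] and [26]
    Merge: [14] + [26] -> [14, 26]
    Split: [26, 6] -> [26] and [6]
    Merge: [26] + [6] -> [6, 26]
  Merge: [14, 26] + [6, 26] -> [6, 14, 26, 26]
Merge: [4, 22, 41, 48] + [6, 14, 26, 26] -> [4, 6, 14, 22, 26, 26, 41, 48]

Final sorted array: [4, 6, 14, 22, 26, 26, 41, 48]

The merge sort proceeds by recursively splitting the array and merging sorted halves.
After all merges, the sorted array is [4, 6, 14, 22, 26, 26, 41, 48].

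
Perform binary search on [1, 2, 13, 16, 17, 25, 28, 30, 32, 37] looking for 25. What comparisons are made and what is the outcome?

Binary search for 25 in [1, 2, 13, 16, 17, 25, 28, 30, 32, 37]:

lo=0, hi=9, mid=4, arr[mid]=17 -> 17 < 25, search right half
lo=5, hi=9, mid=7, arr[mid]=30 -> 30 > 25, search left half
lo=5, hi=6, mid=5, arr[mid]=25 -> Found target at index 5!

Binary search finds 25 at index 5 after 3 comparisons. The search repeatedly halves the search space by comparing with the middle element.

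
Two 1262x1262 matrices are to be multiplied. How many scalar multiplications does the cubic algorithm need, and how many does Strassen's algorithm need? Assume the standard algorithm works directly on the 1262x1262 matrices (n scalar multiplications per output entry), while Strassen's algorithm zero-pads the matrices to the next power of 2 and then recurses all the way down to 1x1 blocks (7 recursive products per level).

Matrix multiplication for 1262x1262 matrices:

Strassen's algorithm requires power-of-2 dimensions. Pad 1262x1262 to 2048x2048 (next power of 2).

Standard algorithm: 1262^3 = 2009916728 multiplications
Strassen's algorithm: 7^(log2(2048)) = 7^11 = 1977326743 multiplications
Savings: 2009916728 - 1977326743 = 32589985 multiplications

Standard: 2009916728 multiplications (1262^3). Strassen: 1977326743 multiplications (7^11, after padding to 2048x2048). Strassen reduces 8 recursive multiplications to 7 at each level.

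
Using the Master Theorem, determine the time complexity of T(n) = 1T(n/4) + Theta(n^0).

Master Theorem for T(n) = 1T(n/4) + O(n^0):

a = 1, b = 4, c = 0
log_b(a) = log_4(1) = 0.0000

Case 2: c = 0 = log_4(1) = 0.0000
T(n) = O(n^0 log n) = O(log n)

For T(n) = 1T(n/4) + O(n^0): log_4(1) = 0.0000. This is Case 2 of the Master Theorem (c = log_b(a), equal work at all levels), giving O(log n).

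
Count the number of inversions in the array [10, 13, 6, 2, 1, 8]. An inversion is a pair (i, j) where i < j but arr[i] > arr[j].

Finding inversions in [10, 13, 6, 2, 1, 8]:

(0, 2): arr[0]=10 > arr[2]=6
(0, 3): arr[0]=10 > arr[3]=2
(0, 4): arr[0]=10 > arr[4]=1
(0, 5): arr[0]=10 > arr[5]=8
(1, 2): arr[1]=13 > arr[2]=6
(1, 3): arr[1]=13 > arr[3]=2
(1, 4): arr[1]=13 > arr[4]=1
(1, 5): arr[1]=13 > arr[5]=8
(2, 3): arr[2]=6 > arr[3]=2
(2, 4): arr[2]=6 > arr[4]=1
(3, 4): arr[3]=2 > arr[4]=1

Total inversions: 11

The array has 11 inversion(s): (0,2), (0,3), (0,4), (0,5), (1,2), (1,3), (1,4), (1,5), (2,3), (2,4), (3,4). Each pair (i,j) satisfies i < j and arr[i] > arr[j].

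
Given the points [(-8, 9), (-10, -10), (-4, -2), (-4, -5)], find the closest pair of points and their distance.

Computing all pairwise distances among 4 points:

d((-8, 9), (-10, -10)) = 19.105
d((-8, 9), (-4, -2)) = 11.7047
d((-8, 9), (-4, -5)) = 14.5602
d((-10, -10), (-4, -2)) = 10.0
d((-10, -10), (-4, -5)) = 7.8102
d((-4, -2), (-4, -5)) = 3.0 <-- minimum

Closest pair: (-4, -2) and (-4, -5) with distance 3.0

The closest pair is (-4, -2) and (-4, -5) with Euclidean distance 3.0. For 4 points, brute-force pairwise comparison is shown above. For large n, the divide-and-conquer algorithm (sort by x, recurse on halves, check the dividing strip) achieves O(n log n).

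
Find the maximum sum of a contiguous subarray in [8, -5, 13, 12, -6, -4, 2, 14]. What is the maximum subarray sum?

Using Kadane's algorithm on [8, -5, 13, 12, -6, -4, 2, 14]:

Scanning through the array:
Position 1 (value -5): max_ending_here = 3, max_so_far = 8
Position 2 (value 13): max_ending_here = 16, max_so_far = 16
Position 3 (value 12): max_ending_here = 28, max_so_far = 28
Position 4 (value -6): max_ending_here = 22, max_so_far = 28
Position 5 (value -4): max_ending_here = 18, max_so_far = 28
Position 6 (value 2): max_ending_here = 20, max_so_far = 28
Position 7 (value 14): max_ending_here = 34, max_so_far = 34

Maximum subarray: [8, -5, 13, 12, -6, -4, 2, 14]
Maximum sum: 34

The maximum subarray is [8, -5, 13, 12, -6, -4, 2, 14] with sum 34. This subarray runs from index 0 to index 7.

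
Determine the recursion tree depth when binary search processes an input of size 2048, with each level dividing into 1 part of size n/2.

For divide and conquer with division factor 2:

Problem sizes at each level:
Level 0: 2048
Level 1: 1024
Level 2: 512
Level 3: 256
Level 4: 128
Level 5: 64
Level 6: 32
Level 7: 16
Level 8: 8
Level 9: 4
Level 10: 2
Level 11: 1

The root is level 0 and the size-1 base case is level 11 (the tree spans levels 0 through 11, i.e. 12 levels counting the root), so the depth is the number of divisions: log_2(2048) = 11

The recursion tree depth is log_2(2048) = 11. At each level, the problem size is divided by 2, so it takes 11 divisions to reduce to a base case of size 1. The algorithm makes 1 recursive call at each level.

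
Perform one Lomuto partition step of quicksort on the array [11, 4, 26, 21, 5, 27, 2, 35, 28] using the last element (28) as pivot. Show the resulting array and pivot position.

Lomuto partition with pivot = 28:

Initial array: [11, 4, 26, 21, 5, 27, 2, 35, 28]

arr[0]=11 <= 28: swap with position 0, array becomes [11, 4, 26, 21, 5, 27, 2, 35, 28]
arr[1]=4 <= 28: swap with position 1, array becomes [11, 4, 26, 21, 5, 27, 2, 35, 28]
arr[2]=26 <= 28: swap with position 2, array becomes [11, 4, 26, 21, 5, 27, 2, 35, 28]
arr[3]=21 <= 28: swap with position 3, array becomes [11, 4, 26, 21, 5, 27, 2, 35, 28]
arr[4]=5 <= 28: swap with position 4, array becomes [11, 4, 26, 21, 5, 27, 2, 35, 28]
arr[5]=27 <= 28: swap with position 5, array becomes [11, 4, 26, 21, 5, 27, 2, 35, 28]
arr[6]=2 <= 28: swap with position 6, array becomes [11, 4, 26, 21, 5, 27, 2, 35, 28]
arr[7]=35 > 28: no swap

Place pivot at position 7: [11, 4, 26, 21, 5, 27, 2, 28, 35]
Pivot position: 7

After partitioning with pivot 28, the array becomes [11, 4, 26, 21, 5, 27, 2, 28, 35]. The pivot is placed at index 7. All elements to the left of the pivot are <= 28, and all elements to the right are > 28.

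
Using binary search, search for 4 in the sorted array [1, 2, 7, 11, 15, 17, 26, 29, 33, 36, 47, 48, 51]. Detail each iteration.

Binary search for 4 in [1, 2, 7, 11, 15, 17, 26, 29, 33, 36, 47, 48, 51]:

lo=0, hi=12, mid=6, arr[mid]=26 -> 26 > 4, search left half
lo=0, hi=5, mid=2, arr[mid]=7 -> 7 > 4, search left half
lo=0, hi=1, mid=0, arr[mid]=1 -> 1 < 4, search right half
lo=1, hi=1, mid=1, arr[mid]=2 -> 2 < 4, search right half
lo=2 > hi=1, target 4 not found

Binary search determines that 4 is not in the array after 4 comparisons. The search space was exhausted without finding the target.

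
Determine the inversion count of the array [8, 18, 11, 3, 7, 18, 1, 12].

Finding inversions in [8, 18, 11, 3, 7, 18, 1, 12]:

(0, 3): arr[0]=8 > arr[3]=3
(0, 4): arr[0]=8 > arr[4]=7
(0, 6): arr[0]=8 > arr[6]=1
(1, 2): arr[1]=18 > arr[2]=11
(1, 3): arr[1]=18 > arr[3]=3
(1, 4): arr[1]=18 > arr[4]=7
(1, 6): arr[1]=18 > arr[6]=1
(1, 7): arr[1]=18 > arr[7]=12
(2, 3): arr[2]=11 > arr[3]=3
(2, 4): arr[2]=11 > arr[4]=7
(2, 6): arr[2]=11 > arr[6]=1
(3, 6): arr[3]=3 > arr[6]=1
(4, 6): arr[4]=7 > arr[6]=1
(5, 6): arr[5]=18 > arr[6]=1
(5, 7): arr[5]=18 > arr[7]=12

Total inversions: 15

The array has 15 inversion(s): (0,3), (0,4), (0,6), (1,2), (1,3), (1,4), (1,6), (1,7), (2,3), (2,4), (2,6), (3,6), (4,6), (5,6), (5,7). Each pair (i,j) satisfies i < j and arr[i] > arr[j].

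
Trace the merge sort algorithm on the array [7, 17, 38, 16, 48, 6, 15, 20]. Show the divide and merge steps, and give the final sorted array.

Merge sort trace:

Split: [7, 17, 38, 16, 48, 6, 15, 20] -> [7, 17, 38, 16] and [48, 6, 15, 20]
  Split: [7, 17, 38, 16] -> [7, 17] and [38, 16]
    Split: [7, 17] -> [7] and [17]
    Merge: [7] + [17] -> [7, 17]
    Split: [38, 16] -> [38] and [16]
    Merge: [38] + [16] -> [16, 38]
  Merge: [7, 17] + [16, 38] -> [7, 16, 17, 38]
  Split: [48, 6, 15, 20] -> [48, 6] and [15, 20]
    Split: [48, 6] -> [48] and [6]
    Merge: [48] + [6] -> [6, 48]
    Split: [15, 20] -> [15] and [20]
    Merge: [15] + [20] -> [15, 20]
  Merge: [6, 48] + [15, 20] -> [6, 15, 20, 48]
Merge: [7, 16, 17, 38] + [6, 15, 20, 48] -> [6, 7, 15, 16, 17, 20, 38, 48]

Final sorted array: [6, 7, 15, 16, 17, 20, 38, 48]

The merge sort proceeds by recursively splitting the array and merging sorted halves.
After all merges, the sorted array is [6, 7, 15, 16, 17, 20, 38, 48].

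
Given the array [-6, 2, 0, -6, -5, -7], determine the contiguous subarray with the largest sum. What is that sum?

Using Kadane's algorithm on [-6, 2, 0, -6, -5, -7]:

Scanning through the array:
Position 1 (value 2): max_ending_here = 2, max_so_far = 2
Position 2 (value 0): max_ending_here = 2, max_so_far = 2
Position 3 (value -6): max_ending_here = -4, max_so_far = 2
Position 4 (value -5): max_ending_here = -5, max_so_far = 2
Position 5 (value -7): max_ending_here = -7, max_so_far = 2

Maximum subarray: [2]
Maximum sum: 2

The maximum subarray is [2] with sum 2. This subarray runs from index 1 to index 1.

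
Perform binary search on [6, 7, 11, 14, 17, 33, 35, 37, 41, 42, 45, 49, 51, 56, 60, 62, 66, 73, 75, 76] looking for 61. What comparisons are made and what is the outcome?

Binary search for 61 in [6, 7, 11, 14, 17, 33, 35, 37, 41, 42, 45, 49, 51, 56, 60, 62, 66, 73, 75, 76]:

lo=0, hi=19, mid=9, arr[mid]=42 -> 42 < 61, search right half
lo=10, hi=19, mid=14, arr[mid]=60 -> 60 < 61, search right half
lo=15, hi=19, mid=17, arr[mid]=73 -> 73 > 61, search left half
lo=15, hi=16, mid=15, arr[mid]=62 -> 62 > 61, search left half
lo=15 > hi=14, target 61 not found

Binary search determines that 61 is not in the array after 4 comparisons. The search space was exhausted without finding the target.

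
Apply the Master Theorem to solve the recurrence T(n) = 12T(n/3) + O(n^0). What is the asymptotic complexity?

Master Theorem for T(n) = 12T(n/3) + O(n^0):

a = 12, b = 3, c = 0
log_b(a) = log_3(12) = 2.2619

Case 1: c = 0 < log_3(12) = 2.2619
T(n) = O(n^(log_3 12))

For T(n) = 12T(n/3) + O(n^0): log_3(12) = 2.2619. This is Case 1 of the Master Theorem (c < log_b(a), work dominated by leaves), giving O(n^(log_3 12)).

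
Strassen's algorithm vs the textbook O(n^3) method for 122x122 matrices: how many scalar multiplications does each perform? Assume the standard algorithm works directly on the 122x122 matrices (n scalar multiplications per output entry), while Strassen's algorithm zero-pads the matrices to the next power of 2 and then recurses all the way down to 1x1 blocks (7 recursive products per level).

Matrix multiplication for 122x122 matrices:

Strassen's algorithm requires power-of-2 dimensions. Pad 122x122 to 128x128 (next power of 2).

Standard algorithm: 122^3 = 1815848 multiplications
Strassen's algorithm: 7^(log2(128)) = 7^7 = 823543 multiplications
Savings: 1815848 - 823543 = 992305 multiplications

Standard: 1815848 multiplications (122^3). Strassen: 823543 multiplications (7^7, after padding to 128x128). Strassen reduces 8 recursive multiplications to 7 at each level.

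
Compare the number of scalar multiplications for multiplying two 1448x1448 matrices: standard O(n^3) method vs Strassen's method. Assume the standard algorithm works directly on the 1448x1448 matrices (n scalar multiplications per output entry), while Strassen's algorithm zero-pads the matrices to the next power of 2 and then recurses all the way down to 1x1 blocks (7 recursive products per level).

Matrix multiplication for 1448x1448 matrices:

Strassen's algorithm requires power-of-2 dimensions. Pad 1448x1448 to 2048x2048 (next power of 2).

Standard algorithm: 1448^3 = 3036027392 multiplications
Strassen's algorithm: 7^(log2(2048)) = 7^11 = 1977326743 multiplications
Savings: 3036027392 - 1977326743 = 1058700649 multiplications

Standard: 3036027392 multiplications (1448^3). Strassen: 1977326743 multiplications (7^11, after padding to 2048x2048). Strassen reduces 8 recursive multiplications to 7 at each level.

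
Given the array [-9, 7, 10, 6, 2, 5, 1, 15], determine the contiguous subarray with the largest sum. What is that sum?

Using Kadane's algorithm on [-9, 7, 10, 6, 2, 5, 1, 15]:

Scanning through the array:
Position 1 (value 7): max_ending_here = 7, max_so_far = 7
Position 2 (value 10): max_ending_here = 17, max_so_far = 17
Position 3 (value 6): max_ending_here = 23, max_so_far = 23
Position 4 (value 2): max_ending_here = 25, max_so_far = 25
Position 5 (value 5): max_ending_here = 30, max_so_far = 30
Position 6 (value 1): max_ending_here = 31, max_so_far = 31
Position 7 (value 15): max_ending_here = 46, max_so_far = 46

Maximum subarray: [7, 10, 6, 2, 5, 1, 15]
Maximum sum: 46

The maximum subarray is [7, 10, 6, 2, 5, 1, 15] with sum 46. This subarray runs from index 1 to index 7.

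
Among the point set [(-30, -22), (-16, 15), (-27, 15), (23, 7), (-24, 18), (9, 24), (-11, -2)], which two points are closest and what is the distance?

Computing all pairwise distances among 7 points:

d((-30, -22), (-16, 15)) = 39.5601
d((-30, -22), (-27, 15)) = 37.1214
d((-30, -22), (23, 7)) = 60.4152
d((-30, -22), (-24, 18)) = 40.4475
d((-30, -22), (9, 24)) = 60.3075
d((-30, -22), (-11, -2)) = 27.5862
d((-16, 15), (-27, 15)) = 11.0
d((-16, 15), (23, 7)) = 39.8121
d((-16, 15), (-24, 18)) = 8.544
d((-16, 15), (9, 24)) = 26.5707
d((-16, 15), (-11, -2)) = 17.72
d((-27, 15), (23, 7)) = 50.636
d((-27, 15), (-24, 18)) = 4.2426 <-- minimum
d((-27, 15), (9, 24)) = 37.108
d((-27, 15), (-11, -2)) = 23.3452
d((23, 7), (-24, 18)) = 48.2701
d((23, 7), (9, 24)) = 22.0227
d((23, 7), (-11, -2)) = 35.171
d((-24, 18), (9, 24)) = 33.541
d((-24, 18), (-11, -2)) = 23.8537
d((9, 24), (-11, -2)) = 32.8024

Closest pair: (-27, 15) and (-24, 18) with distance 4.2426

The closest pair is (-27, 15) and (-24, 18) with Euclidean distance 4.2426. For 7 points, brute-force pairwise comparison is shown above. For large n, the divide-and-conquer algorithm (sort by x, recurse on halves, check the dividing strip) achieves O(n log n).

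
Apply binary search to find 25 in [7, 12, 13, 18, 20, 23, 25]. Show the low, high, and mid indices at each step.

Binary search for 25 in [7, 12, 13, 18, 20, 23, 25]:

lo=0, hi=6, mid=3, arr[mid]=18 -> 18 < 25, search right half
lo=4, hi=6, mid=5, arr[mid]=23 -> 23 < 25, search right half
lo=6, hi=6, mid=6, arr[mid]=25 -> Found target at index 6!

Binary search finds 25 at index 6 after 3 comparisons. The search repeatedly halves the search space by comparing with the middle element.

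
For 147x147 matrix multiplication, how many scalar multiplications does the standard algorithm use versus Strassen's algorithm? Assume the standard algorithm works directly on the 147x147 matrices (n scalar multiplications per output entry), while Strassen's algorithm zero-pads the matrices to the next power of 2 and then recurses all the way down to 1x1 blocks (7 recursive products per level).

Matrix multiplication for 147x147 matrices:

Strassen's algorithm requires power-of-2 dimensions. Pad 147x147 to 256x256 (next power of 2).

Standard algorithm: 147^3 = 3176523 multiplications
Strassen's algorithm: 7^(log2(256)) = 7^8 = 5764801 multiplications
Difference: 3176523 - 5764801 = -2588278 (Strassen uses MORE here due to padding overhead — for small or just-over-power-of-2 n, padding can outweigh the per-level savings)

Standard: 3176523 multiplications (147^3). Strassen: 5764801 multiplications (7^8, after padding to 256x256). Strassen reduces 8 recursive multiplications to 7 at each level.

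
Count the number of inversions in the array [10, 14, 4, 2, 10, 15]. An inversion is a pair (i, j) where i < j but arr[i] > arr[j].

Finding inversions in [10, 14, 4, 2, 10, 15]:

(0, 2): arr[0]=10 > arr[2]=4
(0, 3): arr[0]=10 > arr[3]=2
(1, 2): arr[1]=14 > arr[2]=4
(1, 3): arr[1]=14 > arr[3]=2
(1, 4): arr[1]=14 > arr[4]=10
(2, 3): arr[2]=4 > arr[3]=2

Total inversions: 6

The array has 6 inversion(s): (0,2), (0,3), (1,2), (1,3), (1,4), (2,3). Each pair (i,j) satisfies i < j and arr[i] > arr[j].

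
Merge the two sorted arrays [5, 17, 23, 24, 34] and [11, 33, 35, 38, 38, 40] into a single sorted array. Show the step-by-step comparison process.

Merging process:

Compare 5 vs 11: take 5 from left. Merged: [5]
Compare 17 vs 11: take 11 from right. Merged: [5, 11]
Compare 17 vs 33: take 17 from left. Merged: [5, 11, 17]
Compare 23 vs 33: take 23 from left. Merged: [5, 11, 17, 23]
Compare 24 vs 33: take 24 from left. Merged: [5, 11, 17, 23, 24]
Compare 34 vs 33: take 33 from right. Merged: [5, 11, 17, 23, 24, 33]
Compare 34 vs 35: take 34 from left. Merged: [5, 11, 17, 23, 24, 33, 34]
Append remaining from right: [35, 38, 38, 40]. Merged: [5, 11, 17, 23, 24, 33, 34, 35, 38, 38, 40]

Final merged array: [5, 11, 17, 23, 24, 33, 34, 35, 38, 38, 40]
Total comparisons: 7

The merged array is [5, 11, 17, 23, 24, 33, 34, 35, 38, 38, 40], requiring 7 comparisons. The merge step runs in O(n) time where n is the total number of elements.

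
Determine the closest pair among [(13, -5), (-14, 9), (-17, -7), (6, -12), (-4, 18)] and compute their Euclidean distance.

Computing all pairwise distances among 5 points:

d((13, -5), (-14, 9)) = 30.4138
d((13, -5), (-17, -7)) = 30.0666
d((13, -5), (6, -12)) = 9.8995 <-- minimum
d((13, -5), (-4, 18)) = 28.6007
d((-14, 9), (-17, -7)) = 16.2788
d((-14, 9), (6, -12)) = 29.0
d((-14, 9), (-4, 18)) = 13.4536
d((-17, -7), (6, -12)) = 23.5372
d((-17, -7), (-4, 18)) = 28.178
d((6, -12), (-4, 18)) = 31.6228

Closest pair: (13, -5) and (6, -12) with distance 9.8995

The closest pair is (13, -5) and (6, -12) with Euclidean distance 9.8995. For 5 points, brute-force pairwise comparison is shown above. For large n, the divide-and-conquer algorithm (sort by x, recurse on halves, check the dividing strip) achieves O(n log n).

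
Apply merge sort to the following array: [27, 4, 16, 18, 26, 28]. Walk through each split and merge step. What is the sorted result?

Merge sort trace:

Split: [27, 4, 16, 18, 26, 28] -> [27, 4, 16] and [18, 26, 28]
  Split: [27, 4, 16] -> [27] and [4, 16]
    Split: [4, 16] -> [4] and [16]
    Merge: [4] + [16] -> [4, 16]
  Merge: [27] + [4, 16] -> [4, 16, 27]
  Split: [18, 26, 28] -> [18] and [26, 28]
    Split: [26, 28] -> [26] and [28]
    Merge: [26] + [28] -> [26, 28]
  Merge: [18] + [26, 28] -> [18, 26, 28]
Merge: [4, 16, 27] + [18, 26, 28] -> [4, 16, 18, 26, 27, 28]

Final sorted array: [4, 16, 18, 26, 27, 28]

The merge sort proceeds by recursively splitting the array and merging sorted halves.
After all merges, the sorted array is [4, 16, 18, 26, 27, 28].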